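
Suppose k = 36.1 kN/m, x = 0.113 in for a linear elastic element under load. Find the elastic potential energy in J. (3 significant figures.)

0.149 J

U is given directly by: U = ½kx².
k = 36.1 kN/m = 36100 N/m; x = 0.113 in = 0.002870 m.
U = 0.1487 J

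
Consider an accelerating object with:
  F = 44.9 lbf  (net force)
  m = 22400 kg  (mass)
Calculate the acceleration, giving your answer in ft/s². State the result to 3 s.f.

From Newton's second law: a = F/m.
F = 44.9 lbf = 199.7 N; m = 22400 kg.
a = 0.008916 m/s²
0.008916 m/s² × (1 ft/s² / 0.3048 m/s²) = 0.02925 ft/s²

0.0293 ft/s²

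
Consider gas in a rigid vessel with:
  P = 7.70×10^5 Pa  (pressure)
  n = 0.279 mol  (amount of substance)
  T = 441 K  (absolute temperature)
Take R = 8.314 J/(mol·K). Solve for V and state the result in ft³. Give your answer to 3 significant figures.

From the ideal-gas law: V = nRT/P.
P = 7.70×10^5 Pa; n = 0.279 mol; T = 441 K; R = 8.314 J/(mol·K).
V = 0.001329 m³
0.001329 m³ × (1 ft³ / 0.02832 m³) = 0.04692 ft³

0.0469 ft³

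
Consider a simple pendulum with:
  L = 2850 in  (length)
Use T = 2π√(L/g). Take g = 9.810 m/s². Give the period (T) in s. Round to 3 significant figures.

Directly: T = 2π√(L/g).
L = 2850 in = 72.39 m; g = 9.810 m/s².
T = 17.07 s

17.1 s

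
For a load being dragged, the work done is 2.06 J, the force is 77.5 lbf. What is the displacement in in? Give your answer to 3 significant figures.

Rearranging W = F·d for d: d = W/F.
W = 2.06 J; F = 77.5 lbf = 344.7 N.
d = 0.005976 m
0.005976 m × (1 in / 0.02540 m) = 0.2353 in

0.235 in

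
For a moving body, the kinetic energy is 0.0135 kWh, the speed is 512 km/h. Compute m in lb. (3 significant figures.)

Rearranging: m = 2·KE/v².
KE = 0.0135 kWh = 48600 J; v = 512 km/h = 142.2 m/s.
m = 4.805 kg
4.805 kg × (1 lb / 0.4536 kg) = 10.59 lb

10.6 lb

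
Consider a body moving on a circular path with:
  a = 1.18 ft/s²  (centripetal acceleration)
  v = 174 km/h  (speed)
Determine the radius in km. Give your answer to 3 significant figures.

Rearranging a = v²/r for r: r = v²/a.
a = 1.18 ft/s² = 0.3597 m/s²; v = 174 km/h = 48.33 m/s.
r = 6495 m
6495 m × (1 km / 1000 m) = 6.495 km

6.50 km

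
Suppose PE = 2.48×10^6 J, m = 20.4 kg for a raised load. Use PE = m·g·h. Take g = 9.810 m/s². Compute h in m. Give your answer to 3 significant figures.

Rearranging: h = PE/(m·g).
PE = 2.48×10^6 J; m = 20.4 kg; g = 9.810 m/s².
h = 12392 m

12400 m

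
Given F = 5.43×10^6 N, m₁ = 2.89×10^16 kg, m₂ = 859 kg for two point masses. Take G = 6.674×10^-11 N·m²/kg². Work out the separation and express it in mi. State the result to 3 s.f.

0.0109 mi

Rearranging: r = √(G·m₁m₂/F).
F = 5.43×10^6 N; m₁ = 2.89×10^16 kg; m₂ = 859 kg; G = 6.674×10^-11 N·m²/kg².
r = 17.47 m
17.47 m × (1 mi / 1609 m) = 0.01085 mi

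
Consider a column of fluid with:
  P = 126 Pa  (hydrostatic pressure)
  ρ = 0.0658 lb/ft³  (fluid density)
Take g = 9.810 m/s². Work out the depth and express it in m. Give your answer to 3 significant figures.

12.2 m

Rearranging P = ρ·g·h for h: h = P/(ρ·g).
P = 126 Pa; ρ = 0.0658 lb/ft³ = 1.054 kg/m³; g = 9.810 m/s².
h = 12.19 m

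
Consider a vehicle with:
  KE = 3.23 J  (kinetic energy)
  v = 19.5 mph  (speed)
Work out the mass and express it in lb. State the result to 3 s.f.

Rearranging: m = 2·KE/v².
KE = 3.23 J; v = 19.5 mph = 8.717 m/s.
m = 0.08501 kg
0.08501 kg × (1 lb / 0.4536 kg) = 0.1874 lb

0.187 lb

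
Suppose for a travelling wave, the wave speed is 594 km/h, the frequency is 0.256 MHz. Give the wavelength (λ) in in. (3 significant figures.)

Solving v = f·λ for λ: λ = v/f.
v = 594 km/h = 165.0 m/s; f = 0.256 MHz = 2.560×10^5 Hz.
λ = 6.445×10^-4 m
6.445×10^-4 m × (1 in / 0.02540 m) = 0.02538 in

0.0254 in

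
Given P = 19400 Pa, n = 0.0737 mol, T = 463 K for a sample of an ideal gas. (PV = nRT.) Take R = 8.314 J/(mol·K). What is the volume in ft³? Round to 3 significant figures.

From the ideal-gas law: V = nRT/P.
P = 19400 Pa; n = 0.0737 mol; T = 463 K; R = 8.314 J/(mol·K).
V = 0.01462 m³
0.01462 m³ × (1 ft³ / 0.02832 m³) = 0.5164 ft³

0.516 ft³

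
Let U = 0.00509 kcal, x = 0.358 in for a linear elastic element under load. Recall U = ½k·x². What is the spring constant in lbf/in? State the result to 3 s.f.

2940 lbf/in

Rearranging U = ½k·x² for k: k = 2U/x².
U = 0.00509 kcal = 21.30 J; x = 0.358 in = 0.009093 m.
k = 5.151×10^5 N/m
5.151×10^5 N/m × (1 lbf/in / 175.1 N/m) = 2941 lbf/in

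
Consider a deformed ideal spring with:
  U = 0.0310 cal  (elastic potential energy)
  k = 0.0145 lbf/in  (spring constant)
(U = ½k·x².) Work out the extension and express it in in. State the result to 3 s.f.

Rearranging U = ½k·x² for x: x = √(2U/k).
U = 0.0310 cal = 0.1297 J; k = 0.0145 lbf/in = 2.539 N/m.
x = 0.3196 m
0.3196 m × (1 in / 0.02540 m) = 12.58 in

12.6 in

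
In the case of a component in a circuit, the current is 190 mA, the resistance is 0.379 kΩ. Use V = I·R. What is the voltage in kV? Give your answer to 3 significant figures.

0.0720 kV

V is given directly by: V = IR.
I = 190 mA = 0.1900 A; R = 0.379 kΩ = 379.0 Ω.
V = 72.01 V
72.01 V × (1 kV / 1000 V) = 0.07201 kV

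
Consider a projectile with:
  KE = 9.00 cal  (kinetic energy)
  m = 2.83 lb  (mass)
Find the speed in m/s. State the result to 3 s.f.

7.66 m/s

Solving KE = ½mv² for v: v = √(2·KE/m).
KE = 9.00 cal = 37.66 J; m = 2.83 lb = 1.284 kg.
v = 7.660 m/s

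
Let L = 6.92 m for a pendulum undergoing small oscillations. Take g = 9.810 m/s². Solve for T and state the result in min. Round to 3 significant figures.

0.0880 min

T is given directly by: T = 2π√(L/g).
L = 6.92 m; g = 9.810 m/s².
T = 5.277 s
5.277 s × (1 min / 60.00 s) = 0.08795 min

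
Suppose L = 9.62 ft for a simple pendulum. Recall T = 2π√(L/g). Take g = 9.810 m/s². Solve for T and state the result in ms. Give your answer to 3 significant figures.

Directly: T = 2π√(L/g).
L = 9.62 ft = 2.932 m; g = 9.810 m/s².
T = 3.435 s
3.435 s × (1 ms / 0.001000 s) = 3435 ms

3440 ms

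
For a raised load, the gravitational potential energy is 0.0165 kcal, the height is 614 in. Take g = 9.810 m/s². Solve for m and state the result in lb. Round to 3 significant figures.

0.995 lb

Rearranging: m = PE/(g·h).
PE = 0.0165 kcal = 69.04 J; h = 614 in = 15.60 m; g = 9.810 m/s².
m = 0.4512 kg
0.4512 kg × (1 lb / 0.4536 kg) = 0.9948 lb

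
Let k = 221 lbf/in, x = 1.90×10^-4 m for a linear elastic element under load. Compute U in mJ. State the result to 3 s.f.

0.699 mJ

Directly: U = ½kx².
k = 221 lbf/in = 38703 N/m; x = 1.90×10^-4 m.
U = 6.986×10^-4 J  (the unit combination reduces to kg·m²/s² = J)
6.986×10^-4 J × (1 mJ / 0.001000 J) = 0.6986 mJ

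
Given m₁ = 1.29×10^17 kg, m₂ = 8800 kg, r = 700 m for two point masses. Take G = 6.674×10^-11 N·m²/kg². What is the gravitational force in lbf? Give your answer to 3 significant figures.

Directly: F = Gm₁m₂/r².
m₁ = 1.29×10^17 kg; m₂ = 8800 kg; r = 700 m; G = 6.674×10^-11 N·m²/kg².
F = 1.546×10^5 N  (the unit combination reduces to kg·m/s² = N)
1.546×10^5 N × (1 lbf / 4.448 N) = 34760 lbf

34800 lbf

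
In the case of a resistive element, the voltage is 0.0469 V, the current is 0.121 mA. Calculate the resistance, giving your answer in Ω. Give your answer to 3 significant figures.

388 Ω

From Ohm's law: R = V/I.
V = 0.0469 V; I = 0.121 mA = 1.210×10^-4 A.
R = 387.6 Ω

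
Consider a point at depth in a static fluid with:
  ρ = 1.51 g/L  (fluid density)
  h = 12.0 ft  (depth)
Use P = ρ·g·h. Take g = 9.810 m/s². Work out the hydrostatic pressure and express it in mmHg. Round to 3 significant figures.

P is given directly by: P = ρgh.
ρ = 1.51 g/L = 1.510 kg/m³; h = 12.0 ft = 3.658 m; g = 9.810 m/s².
P = 54.18 Pa  (the unit combination reduces to kg/(m·s²) = Pa)
54.18 Pa × (1 mmHg / 133.3 Pa) = 0.4064 mmHg

0.406 mmHg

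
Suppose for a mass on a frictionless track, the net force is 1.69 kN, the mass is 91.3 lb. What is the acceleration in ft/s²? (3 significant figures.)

134 ft/s²

Rearranging: a = F/m.
F = 1.69 kN = 1690 N; m = 91.3 lb = 41.41 kg.
a = 40.81 m/s²
40.81 m/s² × (1 ft/s² / 0.3048 m/s²) = 133.9 ft/s²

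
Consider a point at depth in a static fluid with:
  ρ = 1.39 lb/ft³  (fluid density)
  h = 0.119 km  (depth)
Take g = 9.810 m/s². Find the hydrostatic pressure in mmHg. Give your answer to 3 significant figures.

195 mmHg

Directly: P = ρgh.
ρ = 1.39 lb/ft³ = 22.27 kg/m³; h = 0.119 km = 119.0 m; g = 9.810 m/s².
P = 25993 Pa  (the unit combination reduces to kg/(m·s²) = Pa)
25993 Pa × (1 mmHg / 133.3 Pa) = 195.0 mmHg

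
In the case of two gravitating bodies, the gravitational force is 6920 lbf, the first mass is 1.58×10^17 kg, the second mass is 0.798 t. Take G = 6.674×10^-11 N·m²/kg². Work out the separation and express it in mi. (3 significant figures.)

Rearranging: r = √(G·m₁m₂/F).
F = 6920 lbf = 30782 N; m₁ = 1.58×10^17 kg; m₂ = 0.798 t = 798.0 kg; G = 6.674×10^-11 N·m²/kg².
r = 522.8 m
522.8 m × (1 mi / 1609 m) = 0.3249 mi

0.325 mi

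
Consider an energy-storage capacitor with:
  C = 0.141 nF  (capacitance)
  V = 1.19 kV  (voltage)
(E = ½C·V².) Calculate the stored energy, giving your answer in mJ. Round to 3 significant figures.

Directly: E = ½CV².
C = 0.141 nF = 1.410×10^-10 F; V = 1.19 kV = 1190 V.
E = 9.984×10^-5 J  (the unit combination reduces to kg·m²/s² = J)
9.984×10^-5 J × (1 mJ / 0.001000 J) = 0.09984 mJ

0.0998 mJ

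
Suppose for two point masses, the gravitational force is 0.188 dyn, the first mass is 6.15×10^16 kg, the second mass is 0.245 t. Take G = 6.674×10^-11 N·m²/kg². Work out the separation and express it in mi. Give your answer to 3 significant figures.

Solving F = G·m₁·m₂/r² for r: r = √(G·m₁m₂/F).
F = 0.188 dyn = 1.880×10^-6 N; m₁ = 6.15×10^16 kg; m₂ = 0.245 t = 245.0 kg; G = 6.674×10^-11 N·m²/kg².
r = 2.313×10^7 m
2.313×10^7 m × (1 mi / 1609 m) = 14371 mi

14400 mi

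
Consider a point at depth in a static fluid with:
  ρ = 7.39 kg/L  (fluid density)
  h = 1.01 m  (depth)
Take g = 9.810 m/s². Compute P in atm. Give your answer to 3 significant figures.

Directly: P = ρgh.
ρ = 7.39 kg/L = 7390 kg/m³; h = 1.01 m; g = 9.810 m/s².
P = 73221 Pa
73221 Pa × (1 atm / 1.013×10^5 Pa) = 0.7226 atm

0.723 atm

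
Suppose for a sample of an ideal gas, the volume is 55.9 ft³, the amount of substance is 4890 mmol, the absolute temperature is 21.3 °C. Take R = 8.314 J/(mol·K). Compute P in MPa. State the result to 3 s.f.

0.00756 MPa

From the ideal-gas law: P = nRT/V.
V = 55.9 ft³ = 1.583 m³; n = 4890 mmol = 4.890 mol; T = 21.3 °C = 294.4 K; R = 8.314 J/(mol·K).
P = 7563 Pa
7563 Pa × (1 MPa / 1.000×10^6 Pa) = 0.007563 MPa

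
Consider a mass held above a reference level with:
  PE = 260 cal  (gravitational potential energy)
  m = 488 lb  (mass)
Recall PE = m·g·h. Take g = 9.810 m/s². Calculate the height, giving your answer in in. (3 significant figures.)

Solving PE = m·g·h for h: h = PE/(m·g).
PE = 260 cal = 1088 J; m = 488 lb = 221.4 kg; g = 9.810 m/s².
h = 0.5010 m
0.5010 m × (1 in / 0.02540 m) = 19.72 in

19.7 in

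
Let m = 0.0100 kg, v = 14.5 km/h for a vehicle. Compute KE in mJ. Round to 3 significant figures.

KE is given directly by: KE = ½mv².
m = 0.0100 kg; v = 14.5 km/h = 4.028 m/s.
KE = 0.08111 J
0.08111 J × (1 mJ / 0.001000 J) = 81.11 mJ

81.1 mJ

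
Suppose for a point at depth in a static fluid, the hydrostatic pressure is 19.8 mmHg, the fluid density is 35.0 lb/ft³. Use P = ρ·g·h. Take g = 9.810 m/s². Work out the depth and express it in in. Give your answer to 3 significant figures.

18.9 in

Solving P = ρ·g·h for h: h = P/(ρ·g).
P = 19.8 mmHg = 2640 Pa; ρ = 35.0 lb/ft³ = 560.6 kg/m³; g = 9.810 m/s².
h = 0.4800 m
0.4800 m × (1 in / 0.02540 m) = 18.90 in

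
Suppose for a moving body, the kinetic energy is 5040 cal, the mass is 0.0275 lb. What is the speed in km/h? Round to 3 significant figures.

6620 km/h

Rearranging KE = ½mv² for v: v = √(2·KE/m).
KE = 5040 cal = 21087 J; m = 0.0275 lb = 0.01247 kg.
v = 1839 m/s
1839 m/s × (1 km/h / 0.2778 m/s) = 6620 km/h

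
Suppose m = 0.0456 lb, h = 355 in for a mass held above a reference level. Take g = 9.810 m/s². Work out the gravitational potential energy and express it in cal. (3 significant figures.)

0.437 cal

PE is given directly by: PE = mgh.
m = 0.0456 lb = 0.02068 kg; h = 355 in = 9.017 m; g = 9.810 m/s².
PE = 1.830 J  (the unit combination reduces to kg·m²/s² = J)
1.830 J × (1 cal / 4.184 J) = 0.4373 cal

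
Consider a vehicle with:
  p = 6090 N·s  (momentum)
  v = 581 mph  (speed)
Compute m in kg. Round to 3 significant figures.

Solving p = m·v for m: m = p/v.
p = 6090 N·s = 6090 kg·m/s; v = 581 mph = 259.7 m/s.
m = 23.45 kg

23.4 kg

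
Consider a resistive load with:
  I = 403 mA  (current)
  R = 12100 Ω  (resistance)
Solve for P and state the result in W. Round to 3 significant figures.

P is given directly by: P = I²R.
I = 403 mA = 0.4030 A; R = 12100 Ω.
P = 1965 W

1970 W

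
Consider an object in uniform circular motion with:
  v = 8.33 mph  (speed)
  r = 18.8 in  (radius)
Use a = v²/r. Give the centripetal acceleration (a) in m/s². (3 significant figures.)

Directly: a = v²/r.
v = 8.33 mph = 3.724 m/s; r = 18.8 in = 0.4775 m.
a = 29.04 m/s²

29.0 m/s²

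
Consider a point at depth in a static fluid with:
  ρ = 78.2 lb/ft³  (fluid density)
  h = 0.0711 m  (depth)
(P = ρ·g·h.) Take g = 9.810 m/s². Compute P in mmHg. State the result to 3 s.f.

6.55 mmHg

Directly: P = ρgh.
ρ = 78.2 lb/ft³ = 1253 kg/m³; h = 0.0711 m; g = 9.810 m/s².
P = 873.7 Pa
873.7 Pa × (1 mmHg / 133.3 Pa) = 6.553 mmHg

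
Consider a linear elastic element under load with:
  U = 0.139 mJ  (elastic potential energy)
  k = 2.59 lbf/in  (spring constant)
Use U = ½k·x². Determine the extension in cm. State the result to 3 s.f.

0.0783 cm

Rearranging U = ½k·x² for x: x = √(2U/k).
U = 0.139 mJ = 1.390×10^-4 J; k = 2.59 lbf/in = 453.6 N/m.
x = 7.829×10^-4 m
7.829×10^-4 m × (1 cm / 0.01000 m) = 0.07829 cm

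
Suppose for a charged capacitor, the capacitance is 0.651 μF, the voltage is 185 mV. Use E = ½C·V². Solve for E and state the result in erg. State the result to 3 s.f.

0.111 erg

Directly: E = ½CV².
C = 0.651 μF = 6.510×10^-7 F; V = 185 mV = 0.1850 V.
E = 1.114×10^-8 J
1.114×10^-8 J × (1 erg / 1.000×10^-7 J) = 0.1114 erg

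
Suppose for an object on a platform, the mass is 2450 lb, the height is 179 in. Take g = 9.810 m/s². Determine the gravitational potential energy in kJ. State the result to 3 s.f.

Directly: PE = mgh.
m = 2450 lb = 1111 kg; h = 179 in = 4.547 m; g = 9.810 m/s².
PE = 49566 J  (the unit combination reduces to kg·m²/s² = J)
49566 J × (1 kJ / 1000 J) = 49.57 kJ

49.6 kJ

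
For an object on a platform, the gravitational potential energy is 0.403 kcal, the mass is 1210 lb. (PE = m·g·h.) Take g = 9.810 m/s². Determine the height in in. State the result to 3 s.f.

Solving PE = m·g·h for h: h = PE/(m·g).
PE = 0.403 kcal = 1686 J; m = 1210 lb = 548.8 kg; g = 9.810 m/s².
h = 0.3132 m
0.3132 m × (1 in / 0.02540 m) = 12.33 in

12.3 in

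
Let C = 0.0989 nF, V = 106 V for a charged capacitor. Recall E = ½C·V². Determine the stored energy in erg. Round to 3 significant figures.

E is given directly by: E = ½CV².
C = 0.0989 nF = 9.890×10^-11 F; V = 106 V.
E = 5.556×10^-7 J  (the unit combination reduces to kg·m²/s² = J)
5.556×10^-7 J × (1 erg / 1.000×10^-7 J) = 5.556 erg

5.56 erg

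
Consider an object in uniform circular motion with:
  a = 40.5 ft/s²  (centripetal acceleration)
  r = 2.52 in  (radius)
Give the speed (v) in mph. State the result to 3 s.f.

1.99 mph

Rearranging: v = √(a·r).
a = 40.5 ft/s² = 12.34 m/s²; r = 2.52 in = 0.06401 m.
v = 0.8889 m/s
0.8889 m/s × (1 mph / 0.4470 m/s) = 1.988 mph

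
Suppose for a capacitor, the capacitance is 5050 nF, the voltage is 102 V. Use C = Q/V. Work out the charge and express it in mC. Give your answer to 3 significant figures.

0.515 mC

Rearranging: Q = CV.
C = 5050 nF = 5.050×10^-6 F; V = 102 V.
Q = 5.151×10^-4 C  (the unit combination reduces to A·s = C)
5.151×10^-4 C × (1 mC / 0.001000 C) = 0.5151 mC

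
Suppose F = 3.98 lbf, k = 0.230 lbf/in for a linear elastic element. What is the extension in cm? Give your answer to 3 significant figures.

44.0 cm

From Hooke's law: x = F/k.
F = 3.98 lbf = 17.70 N; k = 0.230 lbf/in = 40.28 N/m.
x = 0.4395 m
0.4395 m × (1 cm / 0.01000 m) = 43.95 cm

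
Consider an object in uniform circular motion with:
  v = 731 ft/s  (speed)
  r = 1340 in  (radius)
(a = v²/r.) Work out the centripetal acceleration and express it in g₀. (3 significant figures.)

149 g₀

a is given directly by: a = v²/r.
v = 731 ft/s = 222.8 m/s; r = 1340 in = 34.04 m.
a = 1459 m/s²
1459 m/s² × (1 g₀ / 9.807 m/s²) = 148.7 g₀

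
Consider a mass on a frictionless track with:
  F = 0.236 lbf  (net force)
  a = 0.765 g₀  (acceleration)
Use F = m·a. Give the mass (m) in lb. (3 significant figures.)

From Newton's second law: m = F/a.
F = 0.236 lbf = 1.050 N; a = 0.765 g₀ = 7.502 m/s².
m = 0.1399 kg
0.1399 kg × (1 lb / 0.4536 kg) = 0.3085 lb

0.308 lb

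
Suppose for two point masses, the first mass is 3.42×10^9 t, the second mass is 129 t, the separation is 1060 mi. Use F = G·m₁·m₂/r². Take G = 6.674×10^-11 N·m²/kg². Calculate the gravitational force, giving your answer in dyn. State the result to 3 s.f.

1.01 dyn

From Newton's law of gravitation: F = Gm₁m₂/r².
m₁ = 3.42×10^9 t = 3.420×10^12 kg; m₂ = 129 t = 1.290×10^5 kg; r = 1060 mi = 1.706×10^6 m; G = 6.674×10^-11 N·m²/kg².
F = 1.012×10^-5 N  (the unit combination reduces to kg·m/s² = N)
1.012×10^-5 N × (1 dyn / 1.000×10^-5 N) = 1.012 dyn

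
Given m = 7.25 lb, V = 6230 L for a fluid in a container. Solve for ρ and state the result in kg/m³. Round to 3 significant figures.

Directly: ρ = m/V.
m = 7.25 lb = 3.289 kg; V = 6230 L = 6.230 m³.
ρ = 0.5279 kg/m³

0.528 kg/m³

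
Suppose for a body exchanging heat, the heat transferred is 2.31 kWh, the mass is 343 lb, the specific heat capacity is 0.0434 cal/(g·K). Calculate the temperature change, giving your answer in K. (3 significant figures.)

Rearranging Q = m·c·ΔT for ΔT: ΔT = Q/(m·c).
Q = 2.31 kWh = 8.316×10^6 J; m = 343 lb = 155.6 kg; c = 0.0434 cal/(g·K) = 181.6 J/(kg·K).
ΔT = 294.4 K

294 K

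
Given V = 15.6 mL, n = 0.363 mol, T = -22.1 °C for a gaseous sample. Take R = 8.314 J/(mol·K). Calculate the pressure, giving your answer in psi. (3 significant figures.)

7040 psi

From the ideal-gas law: P = nRT/V.
V = 15.6 mL = 1.560×10^-5 m³; n = 0.363 mol; T = -22.1 °C = 251.0 K; R = 8.314 J/(mol·K).
P = 4.857×10^7 Pa
4.857×10^7 Pa × (1 psi / 6895 Pa) = 7044 psi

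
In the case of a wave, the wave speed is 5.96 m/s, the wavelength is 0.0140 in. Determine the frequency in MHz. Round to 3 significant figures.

Rearranging v = f·λ for f: f = v/λ.
v = 5.96 m/s; λ = 0.0140 in = 3.556×10^-4 m.
f = 16760 Hz
16760 Hz × (1 MHz / 1.000×10^6 Hz) = 0.01676 MHz

0.0168 MHz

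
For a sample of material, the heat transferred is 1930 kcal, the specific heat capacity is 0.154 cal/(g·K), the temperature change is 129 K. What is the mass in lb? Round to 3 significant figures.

Solving Q = m·c·ΔT for m: m = Q/(c·ΔT).
Q = 1930 kcal = 8.075×10^6 J; c = 0.154 cal/(g·K) = 644.3 J/(kg·K); ΔT = 129 K.
m = 97.15 kg
97.15 kg × (1 lb / 0.4536 kg) = 214.2 lb

214 lb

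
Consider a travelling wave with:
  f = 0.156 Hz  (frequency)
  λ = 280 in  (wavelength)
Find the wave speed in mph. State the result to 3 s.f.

v is given directly by: v = fλ.
f = 0.156 Hz; λ = 280 in = 7.112 m.
v = 1.109 m/s
1.109 m/s × (1 mph / 0.4470 m/s) = 2.482 mph

2.48 mph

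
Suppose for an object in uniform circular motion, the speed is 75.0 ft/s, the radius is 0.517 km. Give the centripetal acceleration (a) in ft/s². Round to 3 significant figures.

a is given directly by: a = v²/r.
v = 75.0 ft/s = 22.86 m/s; r = 0.517 km = 517.0 m.
a = 1.011 m/s²
1.011 m/s² × (1 ft/s² / 0.3048 m/s²) = 3.316 ft/s²

3.32 ft/s²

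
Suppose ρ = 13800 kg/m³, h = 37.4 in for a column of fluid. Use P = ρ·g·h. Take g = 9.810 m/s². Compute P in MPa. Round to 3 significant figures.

0.129 MPa

Directly: P = ρgh.
ρ = 13800 kg/m³; h = 37.4 in = 0.9500 m; g = 9.810 m/s².
P = 1.286×10^5 Pa  (the unit combination reduces to kg/(m·s²) = Pa)
1.286×10^5 Pa × (1 MPa / 1.000×10^6 Pa) = 0.1286 MPa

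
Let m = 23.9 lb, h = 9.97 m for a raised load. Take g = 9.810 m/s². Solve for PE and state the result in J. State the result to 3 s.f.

Directly: PE = mgh.
m = 23.9 lb = 10.84 kg; h = 9.97 m; g = 9.810 m/s².
PE = 1060 J  (the unit combination reduces to kg·m²/s² = J)

1060 J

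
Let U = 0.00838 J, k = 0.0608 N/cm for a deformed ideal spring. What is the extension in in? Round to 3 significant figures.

Solving U = ½k·x² for x: x = √(2U/k).
U = 0.00838 J; k = 0.0608 N/cm = 6.080 N/m.
x = 0.05250 m
0.05250 m × (1 in / 0.02540 m) = 2.067 in

2.07 in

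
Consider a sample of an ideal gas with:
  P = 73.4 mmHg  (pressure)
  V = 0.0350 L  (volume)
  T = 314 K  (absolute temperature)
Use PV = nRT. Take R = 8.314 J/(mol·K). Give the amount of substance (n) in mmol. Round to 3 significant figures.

0.131 mmol

Rearranging PV = nRT for n: n = PV/(RT).
P = 73.4 mmHg = 9786 Pa; V = 0.0350 L = 3.500×10^-5 m³; T = 314 K; R = 8.314 J/(mol·K).
n = 1.312×10^-4 mol
1.312×10^-4 mol × (1 mmol / 0.001000 mol) = 0.1312 mmol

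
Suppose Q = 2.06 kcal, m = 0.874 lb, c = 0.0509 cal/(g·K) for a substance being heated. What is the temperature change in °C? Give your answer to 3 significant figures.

102 °C

Rearranging: ΔT = Q/(m·c).
Q = 2.06 kcal = 8619 J; m = 0.874 lb = 0.3964 kg; c = 0.0509 cal/(g·K) = 213.0 J/(kg·K).
ΔT = 102.1 K
Since 1 °C = 1 K, 102.1 °C.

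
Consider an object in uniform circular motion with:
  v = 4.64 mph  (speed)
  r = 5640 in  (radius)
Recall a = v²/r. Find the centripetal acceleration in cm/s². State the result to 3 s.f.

3.00 cm/s²

Directly: a = v²/r.
v = 4.64 mph = 2.074 m/s; r = 5640 in = 143.3 m.
a = 0.03003 m/s²
0.03003 m/s² × (1 cm/s² / 0.01000 m/s²) = 3.003 cm/s²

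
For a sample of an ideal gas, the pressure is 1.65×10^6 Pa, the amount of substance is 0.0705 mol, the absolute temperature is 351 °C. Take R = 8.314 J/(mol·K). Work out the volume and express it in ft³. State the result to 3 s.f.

Rearranging: V = nRT/P.
P = 1.65×10^6 Pa; n = 0.0705 mol; T = 351 °C = 624.1 K; R = 8.314 J/(mol·K).
V = 2.217×10^-4 m³
2.217×10^-4 m³ × (1 ft³ / 0.02832 m³) = 0.007830 ft³

0.00783 ft³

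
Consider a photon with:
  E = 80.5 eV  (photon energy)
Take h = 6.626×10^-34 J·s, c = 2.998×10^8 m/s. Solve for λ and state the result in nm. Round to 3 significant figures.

15.4 nm

Solving E = h·c/λ for λ: λ = hc/E.
E = 80.5 eV = 1.290×10^-17 J; h = 6.626×10^-34 J·s; c = 2.998×10^8 m/s.
λ = 1.540×10^-8 m
1.540×10^-8 m × (1 nm / 1.000×10^-9 m) = 15.40 nm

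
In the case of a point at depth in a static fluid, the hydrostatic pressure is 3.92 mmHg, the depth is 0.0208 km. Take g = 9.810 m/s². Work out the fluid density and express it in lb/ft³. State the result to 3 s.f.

Rearranging: ρ = P/(g·h).
P = 3.92 mmHg = 522.6 Pa; h = 0.0208 km = 20.80 m; g = 9.810 m/s².
ρ = 2.561 kg/m³
2.561 kg/m³ × (1 lb/ft³ / 16.02 kg/m³) = 0.1599 lb/ft³

0.160 lb/ft³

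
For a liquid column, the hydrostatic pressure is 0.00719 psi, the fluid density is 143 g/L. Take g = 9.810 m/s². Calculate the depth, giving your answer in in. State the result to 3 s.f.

Rearranging P = ρ·g·h for h: h = P/(ρ·g).
P = 0.00719 psi = 49.57 Pa; ρ = 143 g/L = 143.0 kg/m³; g = 9.810 m/s².
h = 0.03534 m
0.03534 m × (1 in / 0.02540 m) = 1.391 in

1.39 in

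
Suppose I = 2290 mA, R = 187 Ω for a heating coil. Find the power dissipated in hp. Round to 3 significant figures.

Directly: P = I²R.
I = 2290 mA = 2.290 A; R = 187 Ω.
P = 980.6 W  (the unit combination reduces to kg·m²/s³ = W)
980.6 W × (1 hp / 745.7 W) = 1.315 hp

1.32 hp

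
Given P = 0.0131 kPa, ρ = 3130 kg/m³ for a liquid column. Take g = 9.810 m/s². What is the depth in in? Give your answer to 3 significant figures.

Rearranging P = ρ·g·h for h: h = P/(ρ·g).
P = 0.0131 kPa = 13.10 Pa; ρ = 3130 kg/m³; g = 9.810 m/s².
h = 4.266×10^-4 m
4.266×10^-4 m × (1 in / 0.02540 m) = 0.01680 in

0.0168 in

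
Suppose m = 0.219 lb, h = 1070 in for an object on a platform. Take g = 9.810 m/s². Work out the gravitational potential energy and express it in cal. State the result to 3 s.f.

6.33 cal

PE is given directly by: PE = mgh.
m = 0.219 lb = 0.09934 kg; h = 1070 in = 27.18 m; g = 9.810 m/s².
PE = 26.48 J  (the unit combination reduces to kg·m²/s² = J)
26.48 J × (1 cal / 4.184 J) = 6.330 cal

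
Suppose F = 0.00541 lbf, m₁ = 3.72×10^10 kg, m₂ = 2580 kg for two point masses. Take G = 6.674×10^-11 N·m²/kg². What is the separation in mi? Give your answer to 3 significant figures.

From Newton's law of gravitation: r = √(G·m₁m₂/F).
F = 0.00541 lbf = 0.02406 N; m₁ = 3.72×10^10 kg; m₂ = 2580 kg; G = 6.674×10^-11 N·m²/kg².
r = 515.9 m
515.9 m × (1 mi / 1609 m) = 0.3206 mi

0.321 mi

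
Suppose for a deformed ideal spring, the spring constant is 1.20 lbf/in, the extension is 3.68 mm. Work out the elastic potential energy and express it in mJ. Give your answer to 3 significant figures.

Directly: U = ½kx².
k = 1.20 lbf/in = 210.2 N/m; x = 3.68 mm = 0.003680 m.
U = 0.001423 J  (the unit combination reduces to kg·m²/s² = J)
0.001423 J × (1 mJ / 0.001000 J) = 1.423 mJ

1.42 mJ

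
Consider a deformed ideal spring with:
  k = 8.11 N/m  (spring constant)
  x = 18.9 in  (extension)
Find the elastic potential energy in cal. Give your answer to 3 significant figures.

0.223 cal

Directly: U = ½kx².
k = 8.11 N/m; x = 18.9 in = 0.4801 m.
U = 0.9345 J
0.9345 J × (1 cal / 4.184 J) = 0.2234 cal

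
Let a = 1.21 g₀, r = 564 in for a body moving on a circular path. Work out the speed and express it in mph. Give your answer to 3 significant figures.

29.2 mph

Rearranging a = v²/r for v: v = √(a·r).
a = 1.21 g₀ = 11.87 m/s²; r = 564 in = 14.33 m.
v = 13.04 m/s
13.04 m/s × (1 mph / 0.4470 m/s) = 29.17 mph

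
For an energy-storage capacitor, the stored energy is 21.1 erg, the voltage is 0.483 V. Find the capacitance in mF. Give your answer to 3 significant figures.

0.0181 mF

Solving E = ½C·V² for C: C = 2E/V².
E = 21.1 erg = 2.110×10^-6 J; V = 0.483 V.
C = 1.809×10^-5 F
1.809×10^-5 F × (1 mF / 0.001000 F) = 0.01809 mF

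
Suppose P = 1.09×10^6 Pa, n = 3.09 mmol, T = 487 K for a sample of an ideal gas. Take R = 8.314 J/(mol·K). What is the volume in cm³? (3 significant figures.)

From the ideal-gas law: V = nRT/P.
P = 1.09×10^6 Pa; n = 3.09 mmol = 0.003090 mol; T = 487 K; R = 8.314 J/(mol·K).
V = 1.148×10^-5 m³
1.148×10^-5 m³ × (1 cm³ / 1.000×10^-6 m³) = 11.48 cm³

11.5 cm³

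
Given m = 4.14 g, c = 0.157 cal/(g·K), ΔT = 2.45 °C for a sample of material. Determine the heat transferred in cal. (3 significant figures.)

Q is given directly by: Q = mcΔT.
m = 4.14 g = 0.004140 kg; c = 0.157 cal/(g·K) = 656.9 J/(kg·K); ΔT = 2.45 °C = 2.450 K.
Q = 6.663 J
6.663 J × (1 cal / 4.184 J) = 1.592 cal

1.59 cal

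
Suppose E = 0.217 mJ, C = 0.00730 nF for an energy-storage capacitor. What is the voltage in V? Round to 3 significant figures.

7710 V

Rearranging: V = √(2E/C).
E = 0.217 mJ = 2.170×10^-4 J; C = 0.00730 nF = 7.300×10^-12 F.
V = 7711 V  (the unit combination reduces to kg·m²/(A·s³) = V)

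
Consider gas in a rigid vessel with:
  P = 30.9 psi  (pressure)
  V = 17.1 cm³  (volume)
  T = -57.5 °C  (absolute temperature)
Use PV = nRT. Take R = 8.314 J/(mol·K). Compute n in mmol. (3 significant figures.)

2.03 mmol

Rearranging: n = PV/(RT).
P = 30.9 psi = 2.130×10^5 Pa; V = 17.1 cm³ = 1.710×10^-5 m³; T = -57.5 °C = 215.6 K; R = 8.314 J/(mol·K).
n = 0.002032 mol
0.002032 mol × (1 mmol / 0.001000 mol) = 2.032 mmol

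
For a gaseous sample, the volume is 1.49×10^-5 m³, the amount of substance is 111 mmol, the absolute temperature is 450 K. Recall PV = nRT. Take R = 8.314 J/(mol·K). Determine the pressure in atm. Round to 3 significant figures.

Directly: P = nRT/V.
V = 1.49×10^-5 m³; n = 111 mmol = 0.1110 mol; T = 450 K; R = 8.314 J/(mol·K).
P = 2.787×10^7 Pa
2.787×10^7 Pa × (1 atm / 1.013×10^5 Pa) = 275.1 atm

275 atm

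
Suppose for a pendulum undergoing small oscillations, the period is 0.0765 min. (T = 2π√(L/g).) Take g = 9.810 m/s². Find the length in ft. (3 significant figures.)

17.2 ft

Rearranging T = 2π√(L/g) for L: L = g·(T/2π)².
T = 0.0765 min = 4.590 s; g = 9.810 m/s².
L = 5.235 m
5.235 m × (1 ft / 0.3048 m) = 17.18 ft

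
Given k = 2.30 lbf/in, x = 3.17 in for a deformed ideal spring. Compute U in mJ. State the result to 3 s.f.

1310 mJ

Directly: U = ½kx².
k = 2.30 lbf/in = 402.8 N/m; x = 3.17 in = 0.08052 m.
U = 1.306 J
1.306 J × (1 mJ / 0.001000 J) = 1306 mJ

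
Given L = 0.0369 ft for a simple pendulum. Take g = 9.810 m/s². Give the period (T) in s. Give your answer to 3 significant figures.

0.213 s

T is given directly by: T = 2π√(L/g).
L = 0.0369 ft = 0.01125 m; g = 9.810 m/s².
T = 0.2127 s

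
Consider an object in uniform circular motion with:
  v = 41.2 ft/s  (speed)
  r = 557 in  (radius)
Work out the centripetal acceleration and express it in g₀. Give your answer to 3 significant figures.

a is given directly by: a = v²/r.
v = 41.2 ft/s = 12.56 m/s; r = 557 in = 14.15 m.
a = 11.15 m/s²
11.15 m/s² × (1 g₀ / 9.807 m/s²) = 1.137 g₀

1.14 g₀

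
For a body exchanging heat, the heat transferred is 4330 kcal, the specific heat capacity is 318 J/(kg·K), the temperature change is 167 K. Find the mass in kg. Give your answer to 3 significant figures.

341 kg

Rearranging: m = Q/(c·ΔT).
Q = 4330 kcal = 1.812×10^7 J; c = 318 J/(kg·K); ΔT = 167 K.
m = 341.1 kg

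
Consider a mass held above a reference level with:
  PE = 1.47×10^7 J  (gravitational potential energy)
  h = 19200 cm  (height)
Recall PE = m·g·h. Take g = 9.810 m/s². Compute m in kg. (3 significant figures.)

7800 kg

Rearranging PE = m·g·h for m: m = PE/(g·h).
PE = 1.47×10^7 J; h = 19200 cm = 192.0 m; g = 9.810 m/s².
m = 7805 kg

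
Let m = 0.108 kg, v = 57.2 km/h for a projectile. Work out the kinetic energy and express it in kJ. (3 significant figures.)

0.0136 kJ

KE is given directly by: KE = ½mv².
m = 0.108 kg; v = 57.2 km/h = 15.89 m/s.
KE = 13.63 J  (the unit combination reduces to kg·m²/s² = J)
13.63 J × (1 kJ / 1000 J) = 0.01363 kJ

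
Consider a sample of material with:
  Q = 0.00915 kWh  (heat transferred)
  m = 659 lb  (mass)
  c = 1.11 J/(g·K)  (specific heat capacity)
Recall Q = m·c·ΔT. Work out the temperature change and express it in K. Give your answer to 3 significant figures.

0.0993 K

Rearranging Q = m·c·ΔT for ΔT: ΔT = Q/(m·c).
Q = 0.00915 kWh = 32940 J; m = 659 lb = 298.9 kg; c = 1.11 J/(g·K) = 1110 J/(kg·K).
ΔT = 0.09928 K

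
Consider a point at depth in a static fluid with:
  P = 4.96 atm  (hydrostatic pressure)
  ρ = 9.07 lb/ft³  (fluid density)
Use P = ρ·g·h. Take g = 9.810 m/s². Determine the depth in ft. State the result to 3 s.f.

1160 ft

Solving P = ρ·g·h for h: h = P/(ρ·g).
P = 4.96 atm = 5.026×10^5 Pa; ρ = 9.07 lb/ft³ = 145.3 kg/m³; g = 9.810 m/s².
h = 352.6 m
352.6 m × (1 ft / 0.3048 m) = 1157 ft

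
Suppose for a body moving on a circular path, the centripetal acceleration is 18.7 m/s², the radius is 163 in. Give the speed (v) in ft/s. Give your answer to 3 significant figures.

28.9 ft/s

Rearranging: v = √(a·r).
a = 18.7 m/s²; r = 163 in = 4.140 m.
v = 8.799 m/s
8.799 m/s × (1 ft/s / 0.3048 m/s) = 28.87 ft/s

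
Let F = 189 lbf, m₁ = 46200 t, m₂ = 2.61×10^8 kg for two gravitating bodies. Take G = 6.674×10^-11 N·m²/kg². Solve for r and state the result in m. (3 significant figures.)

From Newton's law of gravitation: r = √(G·m₁m₂/F).
F = 189 lbf = 840.7 N; m₁ = 46200 t = 4.620×10^7 kg; m₂ = 2.61×10^8 kg; G = 6.674×10^-11 N·m²/kg².
r = 30.94 m

30.9 m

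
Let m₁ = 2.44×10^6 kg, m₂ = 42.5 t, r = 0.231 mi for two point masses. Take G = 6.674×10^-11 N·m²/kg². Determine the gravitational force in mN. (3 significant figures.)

F is given directly by: F = Gm₁m₂/r².
m₁ = 2.44×10^6 kg; m₂ = 42.5 t = 42500 kg; r = 0.231 mi = 371.8 m; G = 6.674×10^-11 N·m²/kg².
F = 5.008×10^-5 N  (the unit combination reduces to kg·m/s² = N)
5.008×10^-5 N × (1 mN / 0.001000 N) = 0.05008 mN

0.0501 mN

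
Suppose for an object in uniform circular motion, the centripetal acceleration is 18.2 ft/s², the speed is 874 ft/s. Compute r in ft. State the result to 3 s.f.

42000 ft

Solving a = v²/r for r: r = v²/a.
a = 18.2 ft/s² = 5.547 m/s²; v = 874 ft/s = 266.4 m/s.
r = 12793 m
12793 m × (1 ft / 0.3048 m) = 41971 ft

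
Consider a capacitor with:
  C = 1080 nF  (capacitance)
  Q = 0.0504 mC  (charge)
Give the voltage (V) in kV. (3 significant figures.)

Solving C = Q/V for V: V = Q/C.
C = 1080 nF = 1.080×10^-6 F; Q = 0.0504 mC = 5.040×10^-5 C.
V = 46.67 V  (the unit combination reduces to kg·m²/(A·s³) = V)
46.67 V × (1 kV / 1000 V) = 0.04667 kV

0.0467 kV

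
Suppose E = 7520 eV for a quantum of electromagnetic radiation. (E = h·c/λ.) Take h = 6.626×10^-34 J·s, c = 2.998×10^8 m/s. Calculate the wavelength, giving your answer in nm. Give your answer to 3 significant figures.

0.165 nm

Rearranging: λ = hc/E.
E = 7520 eV = 1.205×10^-15 J; h = 6.626×10^-34 J·s; c = 2.998×10^8 m/s.
λ = 1.649×10^-10 m
1.649×10^-10 m × (1 nm / 1.000×10^-9 m) = 0.1649 nm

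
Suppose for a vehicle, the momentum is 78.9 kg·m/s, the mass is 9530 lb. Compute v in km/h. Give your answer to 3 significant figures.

0.0657 km/h

Solving p = m·v for v: v = p/m.
p = 78.9 kg·m/s; m = 9530 lb = 4323 kg.
v = 0.01825 m/s
0.01825 m/s × (1 km/h / 0.2778 m/s) = 0.06571 km/h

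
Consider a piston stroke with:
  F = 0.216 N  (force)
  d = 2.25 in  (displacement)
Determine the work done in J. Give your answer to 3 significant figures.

0.0123 J

W is given directly by: W = F·d.
F = 0.216 N; d = 2.25 in = 0.05715 m.
W = 0.01234 J  (the unit combination reduces to kg·m²/s² = J)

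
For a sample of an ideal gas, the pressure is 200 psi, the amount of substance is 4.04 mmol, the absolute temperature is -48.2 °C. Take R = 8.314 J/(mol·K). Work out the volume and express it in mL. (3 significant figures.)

5.48 mL

From the ideal-gas law: V = nRT/P.
P = 200 psi = 1.379×10^6 Pa; n = 4.04 mmol = 0.004040 mol; T = -48.2 °C = 224.9 K; R = 8.314 J/(mol·K).
V = 5.479×10^-6 m³
5.479×10^-6 m³ × (1 mL / 1.000×10^-6 m³) = 5.479 mL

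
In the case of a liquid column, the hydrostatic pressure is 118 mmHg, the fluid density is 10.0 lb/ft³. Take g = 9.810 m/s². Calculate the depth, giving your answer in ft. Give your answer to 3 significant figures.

Rearranging: h = P/(ρ·g).
P = 118 mmHg = 15732 Pa; ρ = 10.0 lb/ft³ = 160.2 kg/m³; g = 9.810 m/s².
h = 10.01 m
10.01 m × (1 ft / 0.3048 m) = 32.85 ft

32.8 ft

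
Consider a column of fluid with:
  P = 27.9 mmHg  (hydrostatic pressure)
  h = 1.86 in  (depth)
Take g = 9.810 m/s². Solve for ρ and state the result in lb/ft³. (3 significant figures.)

501 lb/ft³

Rearranging P = ρ·g·h for ρ: ρ = P/(g·h).
P = 27.9 mmHg = 3720 Pa; h = 1.86 in = 0.04724 m; g = 9.810 m/s².
ρ = 8026 kg/m³
8026 kg/m³ × (1 lb/ft³ / 16.02 kg/m³) = 501.0 lb/ft³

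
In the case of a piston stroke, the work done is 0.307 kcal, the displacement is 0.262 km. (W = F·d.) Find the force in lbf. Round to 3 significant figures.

Rearranging W = F·d for F: F = W/d.
W = 0.307 kcal = 1284 J; d = 0.262 km = 262.0 m.
F = 4.903 N
4.903 N × (1 lbf / 4.448 N) = 1.102 lbf

1.10 lbf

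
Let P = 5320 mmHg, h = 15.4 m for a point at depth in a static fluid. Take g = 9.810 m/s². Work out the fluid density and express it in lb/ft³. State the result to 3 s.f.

Rearranging: ρ = P/(g·h).
P = 5320 mmHg = 7.093×10^5 Pa; h = 15.4 m; g = 9.810 m/s².
ρ = 4695 kg/m³
4695 kg/m³ × (1 lb/ft³ / 16.02 kg/m³) = 293.1 lb/ft³

293 lb/ft³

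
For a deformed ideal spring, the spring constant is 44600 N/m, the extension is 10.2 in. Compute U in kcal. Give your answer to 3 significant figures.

U is given directly by: U = ½kx².
k = 44600 N/m; x = 10.2 in = 0.2591 m.
U = 1497 J
1497 J × (1 kcal / 4184 J) = 0.3578 kcal

0.358 kcal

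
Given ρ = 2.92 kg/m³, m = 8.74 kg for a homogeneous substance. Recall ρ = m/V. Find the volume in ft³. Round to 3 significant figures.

106 ft³

Rearranging ρ = m/V for V: V = m/ρ.
ρ = 2.92 kg/m³; m = 8.74 kg.
V = 2.993 m³
2.993 m³ × (1 ft³ / 0.02832 m³) = 105.7 ft³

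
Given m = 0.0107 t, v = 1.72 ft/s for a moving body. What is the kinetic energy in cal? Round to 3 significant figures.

0.351 cal

Directly: KE = ½mv².
m = 0.0107 t = 10.70 kg; v = 1.72 ft/s = 0.5243 m/s.
KE = 1.470 J
1.470 J × (1 cal / 4.184 J) = 0.3514 cal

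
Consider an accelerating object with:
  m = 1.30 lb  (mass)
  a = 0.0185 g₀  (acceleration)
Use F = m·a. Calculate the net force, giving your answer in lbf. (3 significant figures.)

0.0241 lbf

From Newton's second law: F = m·a.
m = 1.30 lb = 0.5897 kg; a = 0.0185 g₀ = 0.1814 m/s².
F = 0.1070 N
0.1070 N × (1 lbf / 4.448 N) = 0.02405 lbf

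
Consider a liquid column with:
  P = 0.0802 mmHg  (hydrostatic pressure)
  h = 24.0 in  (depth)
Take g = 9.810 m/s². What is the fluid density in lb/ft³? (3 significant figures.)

0.112 lb/ft³

Rearranging: ρ = P/(g·h).
P = 0.0802 mmHg = 10.69 Pa; h = 24.0 in = 0.6096 m; g = 9.810 m/s².
ρ = 1.788 kg/m³
1.788 kg/m³ × (1 lb/ft³ / 16.02 kg/m³) = 0.1116 lb/ft³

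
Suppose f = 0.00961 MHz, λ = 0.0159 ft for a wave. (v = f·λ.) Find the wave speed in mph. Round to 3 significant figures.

104 mph

v is given directly by: v = fλ.
f = 0.00961 MHz = 9610 Hz; λ = 0.0159 ft = 0.004846 m.
v = 46.57 m/s
46.57 m/s × (1 mph / 0.4470 m/s) = 104.2 mph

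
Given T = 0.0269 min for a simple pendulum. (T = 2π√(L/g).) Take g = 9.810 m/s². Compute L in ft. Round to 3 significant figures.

2.12 ft

Solving T = 2π√(L/g) for L: L = g·(T/2π)².
T = 0.0269 min = 1.614 s; g = 9.810 m/s².
L = 0.6473 m
0.6473 m × (1 ft / 0.3048 m) = 2.124 ft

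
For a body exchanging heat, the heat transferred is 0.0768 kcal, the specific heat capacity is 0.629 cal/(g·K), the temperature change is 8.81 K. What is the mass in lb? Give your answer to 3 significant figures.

Rearranging Q = m·c·ΔT for m: m = Q/(c·ΔT).
Q = 0.0768 kcal = 321.3 J; c = 0.629 cal/(g·K) = 2632 J/(kg·K); ΔT = 8.81 K.
m = 0.01386 kg
0.01386 kg × (1 lb / 0.4536 kg) = 0.03055 lb

0.0306 lb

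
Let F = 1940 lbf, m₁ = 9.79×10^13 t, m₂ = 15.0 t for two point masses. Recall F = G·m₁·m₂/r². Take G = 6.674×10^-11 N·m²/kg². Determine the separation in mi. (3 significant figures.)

From Newton's law of gravitation: r = √(G·m₁m₂/F).
F = 1940 lbf = 8630 N; m₁ = 9.79×10^13 t = 9.790×10^16 kg; m₂ = 15.0 t = 15000 kg; G = 6.674×10^-11 N·m²/kg².
r = 3370 m
3370 m × (1 mi / 1609 m) = 2.094 mi

2.09 mi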